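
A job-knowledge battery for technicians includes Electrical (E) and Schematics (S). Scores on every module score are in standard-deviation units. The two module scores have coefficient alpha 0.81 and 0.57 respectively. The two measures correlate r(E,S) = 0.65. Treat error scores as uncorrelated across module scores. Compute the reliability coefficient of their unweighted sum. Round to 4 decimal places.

0.8121

Var(E+S) = 2 + 2·[0.65] = 2 + 1.3 = 3.3.
Under uncorrelated errors the observed covariances equal the true-score covariances, so only the own-variance terms attenuate.
True-score variance = [0.81 + 0.57] + 1.3 = 1.38 + 1.3 = 2.68.
Reliability = 2.68 / 3.3 = 0.8121.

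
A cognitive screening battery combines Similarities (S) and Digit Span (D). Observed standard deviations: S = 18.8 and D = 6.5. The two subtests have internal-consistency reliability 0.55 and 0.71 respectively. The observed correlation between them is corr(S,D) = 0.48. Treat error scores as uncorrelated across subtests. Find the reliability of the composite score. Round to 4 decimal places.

Var(S+D) = 18.8² + 6.5² + 2·[18.8·6.5·0.48] = 395.69 + 117.312 = 513.002.
Under uncorrelated errors the observed covariances equal the true-score covariances, so only the own-variance terms attenuate.
True-score variance = [18.8²·0.55 + 6.5²·0.71] + 117.312 = 224.39 + 117.312 = 341.702.
Reliability = 341.702 / 513.002 = 0.6661.

0.6661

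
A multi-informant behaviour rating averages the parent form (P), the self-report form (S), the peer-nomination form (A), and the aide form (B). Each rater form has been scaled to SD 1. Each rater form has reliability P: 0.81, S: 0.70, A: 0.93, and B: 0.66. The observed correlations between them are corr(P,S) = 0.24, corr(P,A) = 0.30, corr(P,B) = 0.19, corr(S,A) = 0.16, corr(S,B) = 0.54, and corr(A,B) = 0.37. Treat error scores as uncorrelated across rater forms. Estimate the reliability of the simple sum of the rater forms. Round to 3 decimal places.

Var(P+S+A+B) = 4 + 2·[0.24 + 0.30 + 0.19 + 0.16 + 0.54 + 0.37] = 4 + 3.6 = 7.6.
Under uncorrelated errors the observed covariances equal the true-score covariances, so only the own-variance terms attenuate.
True-score variance = [0.81 + 0.70 + 0.93 + 0.66] + 3.6 = 3.1 + 3.6 = 6.7.
Reliability = 6.7 / 7.6 = 0.882.

0.882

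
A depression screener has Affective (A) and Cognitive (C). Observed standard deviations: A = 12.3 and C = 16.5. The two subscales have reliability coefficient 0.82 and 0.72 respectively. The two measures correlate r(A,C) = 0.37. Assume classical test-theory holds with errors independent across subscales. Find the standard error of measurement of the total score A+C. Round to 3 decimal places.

10.172

Var(total) = 423.54 + 150.183 = 573.723.
True-score variance = 320.078 + 150.183 = 470.261, so reliability = 0.8197.
Error variance = 573.723 − 470.261 = 103.462; SEM = √103.462 = 10.172.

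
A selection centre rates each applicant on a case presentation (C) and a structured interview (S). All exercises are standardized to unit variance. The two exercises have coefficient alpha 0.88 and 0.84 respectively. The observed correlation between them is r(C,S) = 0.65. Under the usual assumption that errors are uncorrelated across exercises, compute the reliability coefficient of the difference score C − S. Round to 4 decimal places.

Var(C−S) = 1 + 1 − 2·0.65 = 2 − 1.3 = 0.7.
Because errors are independent across components, Cov(Tᵢ,Tⱼ) = Cov(Xᵢ,Xⱼ); the off-diagonal part of the true-score variance is the same as above.
True-score variance = [0.88 + 0.84] − 1.3 = 1.72 − 1.3 = 0.42.
Reliability = 0.42 / 0.7 = 0.6000.

0.6000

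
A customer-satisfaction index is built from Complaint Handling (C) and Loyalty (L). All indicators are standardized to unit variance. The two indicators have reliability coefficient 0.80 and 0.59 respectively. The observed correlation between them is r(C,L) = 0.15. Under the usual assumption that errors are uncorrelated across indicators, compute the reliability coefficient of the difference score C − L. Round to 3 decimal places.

Var(C−L) = 1 + 1 − 2·0.15 = 2 − 0.3 = 1.7.
Because errors are independent across components, Cov(Tᵢ,Tⱼ) = Cov(Xᵢ,Xⱼ); the off-diagonal part of the true-score variance is the same as above.
True-score variance = [0.80 + 0.59] − 0.3 = 1.39 − 0.3 = 1.09.
Reliability = 1.09 / 1.7 = 0.641.

0.641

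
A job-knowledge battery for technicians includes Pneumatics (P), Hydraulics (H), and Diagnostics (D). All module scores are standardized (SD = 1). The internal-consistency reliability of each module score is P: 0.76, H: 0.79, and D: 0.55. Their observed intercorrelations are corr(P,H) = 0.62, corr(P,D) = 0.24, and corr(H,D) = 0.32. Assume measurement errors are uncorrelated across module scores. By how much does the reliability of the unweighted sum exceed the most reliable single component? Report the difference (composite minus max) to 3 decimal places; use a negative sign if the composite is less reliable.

0.042

Var(sum) = 3 + 2.36 = 5.36; true-score variance = 2.1 + 2.36 = 4.46; composite reliability = 0.8321.
Max component reliability = 0.7900.
Difference = 0.8321 − 0.7900 = 0.042.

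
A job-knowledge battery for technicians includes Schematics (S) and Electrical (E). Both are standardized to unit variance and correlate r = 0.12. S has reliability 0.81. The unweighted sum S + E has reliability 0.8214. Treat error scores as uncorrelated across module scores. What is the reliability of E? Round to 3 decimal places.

0.790

Var(S+E) = 2 + 2·0.12 = 2.240.
True-score variance = ρ_S + ρ_E + 2·0.12, so 0.8214 = (0.81 + ρ_E + 0.24) / 2.240.
ρ_E = 0.8214·2.240 − 0.81 − 0.24 = 0.790.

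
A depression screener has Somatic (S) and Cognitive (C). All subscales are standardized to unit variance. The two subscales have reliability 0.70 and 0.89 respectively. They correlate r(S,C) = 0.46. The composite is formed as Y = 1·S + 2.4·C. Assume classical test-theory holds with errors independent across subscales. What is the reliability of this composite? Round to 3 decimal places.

0.896

Var(Y) = 1 + 2.4² + 2·[2.4·0.46] = 6.76 + 2.208 = 8.968.
With uncorrelated errors the cross-covariances are all true-score covariance, so they carry over unchanged; only the diagonal terms shrink to ρᵢσᵢ².
True-score variance = [0.70 + 2.4²·0.89] + 2.208 = 5.8264 + 2.208 = 8.0344.
Reliability = 8.0344 / 8.968 = 0.896.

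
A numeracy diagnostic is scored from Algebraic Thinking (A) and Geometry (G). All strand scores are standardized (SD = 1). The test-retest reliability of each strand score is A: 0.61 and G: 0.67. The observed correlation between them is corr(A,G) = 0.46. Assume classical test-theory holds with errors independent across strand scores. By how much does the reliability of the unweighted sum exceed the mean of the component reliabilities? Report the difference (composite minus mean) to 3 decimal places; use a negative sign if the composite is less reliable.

0.113

Var(sum) = 2 + 0.92 = 2.92; true-score variance = 1.28 + 0.92 = 2.2; composite reliability = 0.7534.
Mean component reliability = 0.6400.
Difference = 0.7534 − 0.6400 = 0.113.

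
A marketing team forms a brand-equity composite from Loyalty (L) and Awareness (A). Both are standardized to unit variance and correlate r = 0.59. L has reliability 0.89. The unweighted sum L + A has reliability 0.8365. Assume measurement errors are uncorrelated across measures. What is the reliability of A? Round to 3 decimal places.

0.590

Var(L+A) = 2 + 2·0.59 = 3.180.
True-score variance = ρ_L + ρ_A + 2·0.59, so 0.8365 = (0.89 + ρ_A + 1.18) / 3.180.
ρ_A = 0.8365·3.180 − 0.89 − 1.18 = 0.590.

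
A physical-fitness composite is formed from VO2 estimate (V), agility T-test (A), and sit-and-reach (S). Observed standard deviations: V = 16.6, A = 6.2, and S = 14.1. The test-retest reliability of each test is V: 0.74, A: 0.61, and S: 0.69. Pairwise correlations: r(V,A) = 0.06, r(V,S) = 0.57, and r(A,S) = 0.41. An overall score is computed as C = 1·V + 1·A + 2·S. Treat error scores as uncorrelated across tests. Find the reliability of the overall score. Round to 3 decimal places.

Var(C) = 16.6² + 6.2² + 2²·14.1² + 2·[16.6·6.2·0.06 + 2·16.6·14.1·0.57 + 2·6.2·14.1·0.41] = 1109.24 + 689.376 = 1798.62.
Because errors are independent across components, Cov(Tᵢ,Tⱼ) = Cov(Xᵢ,Xⱼ); the off-diagonal part of the true-score variance is the same as above.
True-score variance = [16.6²·0.74 + 6.2²·0.61 + 2²·14.1²·0.69] + 689.376 = 776.078 + 689.376 = 1465.45.
Reliability = 1465.45 / 1798.62 = 0.815.

0.815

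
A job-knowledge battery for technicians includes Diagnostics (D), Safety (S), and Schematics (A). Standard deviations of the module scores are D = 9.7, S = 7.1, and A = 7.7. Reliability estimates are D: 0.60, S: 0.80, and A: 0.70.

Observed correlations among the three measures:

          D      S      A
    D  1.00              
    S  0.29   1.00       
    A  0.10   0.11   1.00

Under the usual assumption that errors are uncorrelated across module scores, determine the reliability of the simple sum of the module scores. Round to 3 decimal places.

Var(D+S+A) = 9.7² + 7.1² + 7.7² + 2·[9.7·7.1·0.29 + 9.7·7.7·0.10 + 7.1·7.7·0.11] = 203.79 + 66.91 = 270.7.
Under uncorrelated errors the observed covariances equal the true-score covariances, so only the own-variance terms attenuate.
True-score variance = [9.7²·0.60 + 7.1²·0.80 + 7.7²·0.70] + 66.91 = 138.285 + 66.91 = 205.195.
Reliability = 205.195 / 270.7 = 0.758.

0.758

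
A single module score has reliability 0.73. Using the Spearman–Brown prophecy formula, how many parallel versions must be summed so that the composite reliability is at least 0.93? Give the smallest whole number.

5

k ≥ ρ*(1−ρ₁)/(ρ₁(1−ρ*)) = 0.93·0.27 / (0.73·0.07) = 4.914.
Smallest integer k = 5.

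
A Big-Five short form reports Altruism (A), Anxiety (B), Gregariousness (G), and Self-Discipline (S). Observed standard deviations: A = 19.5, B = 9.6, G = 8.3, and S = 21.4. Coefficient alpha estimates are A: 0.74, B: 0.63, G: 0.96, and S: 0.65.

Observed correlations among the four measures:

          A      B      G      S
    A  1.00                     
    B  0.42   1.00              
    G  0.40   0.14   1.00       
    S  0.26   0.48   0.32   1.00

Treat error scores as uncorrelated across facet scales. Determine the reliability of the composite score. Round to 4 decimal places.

Var(A+B+G+S) = 19.5² + 9.6² + 8.3² + 21.4² + 2·[19.5·9.6·0.42 + 19.5·8.3·0.40 + 19.5·21.4·0.26 + 9.6·8.3·0.14 + 9.6·21.4·0.48 + 8.3·21.4·0.32] = 999.26 + 836.934 = 1836.19.
Under uncorrelated errors the observed covariances equal the true-score covariances, so only the own-variance terms attenuate.
True-score variance = [19.5²·0.74 + 9.6²·0.63 + 8.3²·0.96 + 21.4²·0.65] + 836.934 = 703.254 + 836.934 = 1540.19.
Reliability = 1540.19 / 1836.19 = 0.8388.

0.8388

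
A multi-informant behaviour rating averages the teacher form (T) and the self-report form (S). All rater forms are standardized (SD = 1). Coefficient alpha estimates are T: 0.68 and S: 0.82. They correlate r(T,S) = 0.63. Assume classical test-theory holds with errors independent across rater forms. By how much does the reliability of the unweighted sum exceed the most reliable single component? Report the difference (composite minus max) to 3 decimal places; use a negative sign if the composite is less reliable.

0.027

Var(sum) = 2 + 1.26 = 3.26; true-score variance = 1.5 + 1.26 = 2.76; composite reliability = 0.8466.
Max component reliability = 0.8200.
Difference = 0.8466 − 0.8200 = 0.027.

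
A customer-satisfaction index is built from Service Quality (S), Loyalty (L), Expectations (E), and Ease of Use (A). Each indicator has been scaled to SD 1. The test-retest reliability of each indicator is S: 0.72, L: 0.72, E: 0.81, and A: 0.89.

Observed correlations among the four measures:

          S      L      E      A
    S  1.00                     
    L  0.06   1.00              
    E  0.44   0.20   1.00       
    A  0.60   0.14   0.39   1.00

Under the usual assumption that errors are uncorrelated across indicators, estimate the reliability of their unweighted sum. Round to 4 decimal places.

Var(S+L+E+A) = 4 + 2·[0.06 + 0.44 + 0.60 + 0.20 + 0.14 + 0.39] = 4 + 3.66 = 7.66.
Because errors are independent across components, Cov(Tᵢ,Tⱼ) = Cov(Xᵢ,Xⱼ); the off-diagonal part of the true-score variance is the same as above.
True-score variance = [0.72 + 0.72 + 0.81 + 0.89] + 3.66 = 3.14 + 3.66 = 6.8.
Reliability = 6.8 / 7.66 = 0.8877.

0.8877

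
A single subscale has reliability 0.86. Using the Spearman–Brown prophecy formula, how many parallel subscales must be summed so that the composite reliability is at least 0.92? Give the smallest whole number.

k ≥ ρ*(1−ρ₁)/(ρ₁(1−ρ*)) = 0.92·0.14 / (0.86·0.08) = 1.872.
Smallest integer k = 2.

2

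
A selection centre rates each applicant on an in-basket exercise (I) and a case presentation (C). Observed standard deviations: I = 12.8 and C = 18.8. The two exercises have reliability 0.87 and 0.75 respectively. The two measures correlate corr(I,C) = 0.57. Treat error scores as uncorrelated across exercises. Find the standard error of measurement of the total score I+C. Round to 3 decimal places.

10.472

Var(total) = 517.28 + 274.33 = 791.61.
True-score variance = 407.621 + 274.33 = 681.95, so reliability = 0.8615.
Error variance = 791.61 − 681.95 = 109.659; SEM = √109.659 = 10.472.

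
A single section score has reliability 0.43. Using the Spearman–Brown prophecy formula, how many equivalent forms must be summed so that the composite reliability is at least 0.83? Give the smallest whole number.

7

k ≥ ρ*(1−ρ₁)/(ρ₁(1−ρ*)) = 0.83·0.57 / (0.43·0.17) = 6.472.
Smallest integer k = 7.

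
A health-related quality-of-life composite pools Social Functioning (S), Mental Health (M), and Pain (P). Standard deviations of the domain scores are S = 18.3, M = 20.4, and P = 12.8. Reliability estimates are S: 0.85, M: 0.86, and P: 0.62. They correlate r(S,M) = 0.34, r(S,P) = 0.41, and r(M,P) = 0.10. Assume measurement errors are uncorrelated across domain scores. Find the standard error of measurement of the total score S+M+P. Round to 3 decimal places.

13.067

Var(total) = 914.89 + 498.158 = 1413.05.
True-score variance = 744.135 + 498.158 = 1242.29, so reliability = 0.8792.
Error variance = 1413.05 − 1242.29 = 170.755; SEM = √170.755 = 13.067.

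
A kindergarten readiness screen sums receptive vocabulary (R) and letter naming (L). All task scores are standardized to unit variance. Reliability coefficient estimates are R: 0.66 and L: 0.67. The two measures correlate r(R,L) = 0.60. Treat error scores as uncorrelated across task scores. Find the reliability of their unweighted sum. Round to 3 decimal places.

0.791

Var(R+L) = 2 + 2·[0.60] = 2 + 1.2 = 3.2.
Under uncorrelated errors the observed covariances equal the true-score covariances, so only the own-variance terms attenuate.
True-score variance = [0.66 + 0.67] + 1.2 = 1.33 + 1.2 = 2.53.
Reliability = 2.53 / 3.2 = 0.791.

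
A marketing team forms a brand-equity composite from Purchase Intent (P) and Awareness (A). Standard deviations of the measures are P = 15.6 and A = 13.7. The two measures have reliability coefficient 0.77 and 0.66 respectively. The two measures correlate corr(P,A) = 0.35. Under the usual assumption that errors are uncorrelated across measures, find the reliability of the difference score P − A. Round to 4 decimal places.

0.5744

Var(P−A) = 15.6² + 13.7² − 2·15.6·13.7·0.35 = 431.05 − 149.604 = 281.446.
With uncorrelated errors the cross-covariances are all true-score covariance, so they carry over unchanged; only the diagonal terms shrink to ρᵢσᵢ².
True-score variance = [15.6²·0.77 + 13.7²·0.66] − 149.604 = 311.263 − 149.604 = 161.659.
Reliability = 161.659 / 281.446 = 0.5744.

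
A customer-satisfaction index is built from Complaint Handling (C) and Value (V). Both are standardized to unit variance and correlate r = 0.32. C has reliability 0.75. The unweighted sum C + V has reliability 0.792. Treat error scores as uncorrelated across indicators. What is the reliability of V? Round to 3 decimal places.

0.701

Var(C+V) = 2 + 2·0.32 = 2.640.
True-score variance = ρ_C + ρ_V + 2·0.32, so 0.792 = (0.75 + ρ_V + 0.64) / 2.640.
ρ_V = 0.792·2.640 − 0.75 − 0.64 = 0.701.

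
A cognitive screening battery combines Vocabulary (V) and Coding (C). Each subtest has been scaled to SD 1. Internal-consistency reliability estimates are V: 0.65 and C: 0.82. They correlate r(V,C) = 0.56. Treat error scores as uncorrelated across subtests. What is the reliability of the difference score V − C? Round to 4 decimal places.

Var(V−C) = 1 + 1 − 2·0.56 = 2 − 1.12 = 0.88.
With uncorrelated errors the cross-covariances are all true-score covariance, so they carry over unchanged; only the diagonal terms shrink to ρᵢσᵢ².
True-score variance = [0.65 + 0.82] − 1.12 = 1.47 − 1.12 = 0.35.
Reliability = 0.35 / 0.88 = 0.3977.

0.3977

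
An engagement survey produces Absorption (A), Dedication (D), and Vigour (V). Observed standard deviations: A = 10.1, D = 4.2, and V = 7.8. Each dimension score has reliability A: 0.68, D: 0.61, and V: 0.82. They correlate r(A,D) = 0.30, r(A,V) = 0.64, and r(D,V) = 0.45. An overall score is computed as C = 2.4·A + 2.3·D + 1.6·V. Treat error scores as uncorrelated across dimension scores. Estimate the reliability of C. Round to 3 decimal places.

0.829

Var(C) = 2.4²·10.1² + 2.3²·4.2² + 1.6²·7.8² + 2·[5.52·10.1·4.2·0.30 + 3.84·10.1·7.8·0.64 + 3.68·4.2·7.8·0.45] = 836.644 + 636.216 = 1472.86.
Under uncorrelated errors the observed covariances equal the true-score covariances, so only the own-variance terms attenuate.
True-score variance = [2.4²·10.1²·0.68 + 2.3²·4.2²·0.61 + 1.6²·7.8²·0.82] + 636.216 = 584.191 + 636.216 = 1220.41.
Reliability = 1220.41 / 1472.86 = 0.829.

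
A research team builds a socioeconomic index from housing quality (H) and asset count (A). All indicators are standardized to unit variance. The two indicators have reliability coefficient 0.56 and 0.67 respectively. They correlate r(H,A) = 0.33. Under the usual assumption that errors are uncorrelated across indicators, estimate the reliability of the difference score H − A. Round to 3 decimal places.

Var(H−A) = 1 + 1 − 2·0.33 = 2 − 0.66 = 1.34.
Under uncorrelated errors the observed covariances equal the true-score covariances, so only the own-variance terms attenuate.
True-score variance = [0.56 + 0.67] − 0.66 = 1.23 − 0.66 = 0.57.
Reliability = 0.57 / 1.34 = 0.425.

0.425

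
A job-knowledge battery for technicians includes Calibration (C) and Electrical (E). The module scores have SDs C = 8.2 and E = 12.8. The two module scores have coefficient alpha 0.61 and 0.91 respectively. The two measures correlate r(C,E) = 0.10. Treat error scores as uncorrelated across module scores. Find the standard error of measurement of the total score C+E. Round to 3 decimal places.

6.401

Var(total) = 231.08 + 20.992 = 252.072.
True-score variance = 190.111 + 20.992 = 211.103, so reliability = 0.8375.
Error variance = 252.072 − 211.103 = 40.9692; SEM = √40.9692 = 6.401.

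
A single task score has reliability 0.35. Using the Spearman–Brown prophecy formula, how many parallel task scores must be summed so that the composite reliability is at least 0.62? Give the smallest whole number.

k ≥ ρ*(1−ρ₁)/(ρ₁(1−ρ*)) = 0.62·0.65 / (0.35·0.38) = 3.030.
Smallest integer k = 4.

4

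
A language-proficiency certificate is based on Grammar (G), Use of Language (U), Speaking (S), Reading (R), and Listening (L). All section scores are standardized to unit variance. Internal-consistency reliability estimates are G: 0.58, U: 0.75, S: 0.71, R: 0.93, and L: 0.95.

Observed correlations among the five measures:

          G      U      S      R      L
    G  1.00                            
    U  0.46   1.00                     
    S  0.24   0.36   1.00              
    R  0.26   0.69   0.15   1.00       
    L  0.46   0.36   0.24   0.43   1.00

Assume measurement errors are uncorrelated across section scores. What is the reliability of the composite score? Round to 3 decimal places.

Var(G+U+S+R+L) = 5 + 2·[0.46 + 0.24 + 0.26 + 0.46 + 0.36 + 0.69 + 0.36 + 0.15 + 0.24 + 0.43] = 5 + 7.3 = 12.3.
Because errors are independent across components, Cov(Tᵢ,Tⱼ) = Cov(Xᵢ,Xⱼ); the off-diagonal part of the true-score variance is the same as above.
True-score variance = [0.58 + 0.75 + 0.71 + 0.93 + 0.95] + 7.3 = 3.92 + 7.3 = 11.22.
Reliability = 11.22 / 12.3 = 0.912.

0.912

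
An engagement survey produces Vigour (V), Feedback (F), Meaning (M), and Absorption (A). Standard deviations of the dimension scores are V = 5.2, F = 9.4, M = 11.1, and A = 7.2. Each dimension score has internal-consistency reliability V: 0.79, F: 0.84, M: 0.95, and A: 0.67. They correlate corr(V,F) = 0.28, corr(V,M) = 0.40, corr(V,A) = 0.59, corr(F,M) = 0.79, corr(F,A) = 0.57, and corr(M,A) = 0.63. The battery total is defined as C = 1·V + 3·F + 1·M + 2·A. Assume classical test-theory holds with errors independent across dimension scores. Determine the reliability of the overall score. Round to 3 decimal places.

0.918

Var(C) = 5.2² + 3²·9.4² + 11.1² + 2²·7.2² + 2·[3·5.2·9.4·0.28 + 5.2·11.1·0.40 + 2·5.2·7.2·0.59 + 3·9.4·11.1·0.79 + 6·9.4·7.2·0.57 + 2·11.1·7.2·0.63] = 1152.85 + 1375.55 = 2528.4.
Under uncorrelated errors the observed covariances equal the true-score covariances, so only the own-variance terms attenuate.
True-score variance = [5.2²·0.79 + 3²·9.4²·0.84 + 11.1²·0.95 + 2²·7.2²·0.67] + 1375.55 = 945.344 + 1375.55 = 2320.9.
Reliability = 2320.9 / 2528.4 = 0.918.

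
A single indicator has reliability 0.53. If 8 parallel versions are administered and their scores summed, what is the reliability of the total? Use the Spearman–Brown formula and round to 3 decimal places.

0.900

ρ_k = kρ / (1 + (k−1)ρ) = 8·0.53 / (1 + 7·0.53) = 4.240 / 4.710 = 0.900.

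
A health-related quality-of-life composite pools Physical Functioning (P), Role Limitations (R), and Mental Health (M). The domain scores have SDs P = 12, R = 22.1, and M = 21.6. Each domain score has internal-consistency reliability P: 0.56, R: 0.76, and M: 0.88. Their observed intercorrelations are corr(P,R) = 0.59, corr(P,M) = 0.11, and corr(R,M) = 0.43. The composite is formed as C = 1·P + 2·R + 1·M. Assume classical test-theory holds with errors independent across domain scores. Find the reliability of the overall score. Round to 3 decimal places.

0.855

Var(C) = 12² + 2²·22.1² + 21.6² + 2·[2·12·22.1·0.59 + 12·21.6·0.11 + 2·22.1·21.6·0.43] = 2564.2 + 1503.96 = 4068.16.
Because errors are independent across components, Cov(Tᵢ,Tⱼ) = Cov(Xᵢ,Xⱼ); the off-diagonal part of the true-score variance is the same as above.
True-score variance = [12²·0.56 + 2²·22.1²·0.76 + 21.6²·0.88] + 1503.96 = 1975.98 + 1503.96 = 3479.93.
Reliability = 3479.93 / 4068.16 = 0.855.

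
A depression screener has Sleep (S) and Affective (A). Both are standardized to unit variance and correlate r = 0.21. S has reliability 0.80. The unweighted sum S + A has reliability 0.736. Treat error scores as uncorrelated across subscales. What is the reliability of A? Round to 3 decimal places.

0.561

Var(S+A) = 2 + 2·0.21 = 2.420.
True-score variance = ρ_S + ρ_A + 2·0.21, so 0.736 = (0.80 + ρ_A + 0.42) / 2.420.
ρ_A = 0.736·2.420 − 0.80 − 0.42 = 0.561.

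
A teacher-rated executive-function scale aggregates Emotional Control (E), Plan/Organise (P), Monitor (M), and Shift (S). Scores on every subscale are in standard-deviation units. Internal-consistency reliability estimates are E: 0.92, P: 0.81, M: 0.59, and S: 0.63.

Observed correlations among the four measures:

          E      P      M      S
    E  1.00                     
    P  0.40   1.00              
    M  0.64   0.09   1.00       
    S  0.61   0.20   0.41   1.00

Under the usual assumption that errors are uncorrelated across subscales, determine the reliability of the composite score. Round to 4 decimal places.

0.8793

Var(E+P+M+S) = 4 + 2·[0.40 + 0.64 + 0.61 + 0.09 + 0.20 + 0.41] = 4 + 4.7 = 8.7.
With uncorrelated errors the cross-covariances are all true-score covariance, so they carry over unchanged; only the diagonal terms shrink to ρᵢσᵢ².
True-score variance = [0.92 + 0.81 + 0.59 + 0.63] + 4.7 = 2.95 + 4.7 = 7.65.
Reliability = 7.65 / 8.7 = 0.8793.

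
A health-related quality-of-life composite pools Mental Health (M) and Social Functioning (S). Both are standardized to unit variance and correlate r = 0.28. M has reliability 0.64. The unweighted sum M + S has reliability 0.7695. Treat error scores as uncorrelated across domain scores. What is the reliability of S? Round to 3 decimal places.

Var(M+S) = 2 + 2·0.28 = 2.560.
True-score variance = ρ_M + ρ_S + 2·0.28, so 0.7695 = (0.64 + ρ_S + 0.56) / 2.560.
ρ_S = 0.7695·2.560 − 0.64 − 0.56 = 0.770.

0.770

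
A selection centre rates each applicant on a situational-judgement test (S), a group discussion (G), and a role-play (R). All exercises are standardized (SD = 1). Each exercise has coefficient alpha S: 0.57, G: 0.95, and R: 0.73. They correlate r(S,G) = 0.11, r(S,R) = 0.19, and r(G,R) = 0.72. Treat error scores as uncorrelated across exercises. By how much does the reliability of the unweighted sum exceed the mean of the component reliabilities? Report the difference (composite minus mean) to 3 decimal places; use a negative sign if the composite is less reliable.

0.101

Var(sum) = 3 + 2.04 = 5.04; true-score variance = 2.25 + 2.04 = 4.29; composite reliability = 0.8512.
Mean component reliability = 0.7500.
Difference = 0.8512 − 0.7500 = 0.101.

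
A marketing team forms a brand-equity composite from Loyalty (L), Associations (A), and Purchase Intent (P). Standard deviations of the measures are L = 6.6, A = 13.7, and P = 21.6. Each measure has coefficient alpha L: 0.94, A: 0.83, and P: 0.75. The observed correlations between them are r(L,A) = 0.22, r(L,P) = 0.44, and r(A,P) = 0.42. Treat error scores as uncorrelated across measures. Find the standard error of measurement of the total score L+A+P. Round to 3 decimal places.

Var(total) = 697.81 + 413.81 = 1111.62.
True-score variance = 546.649 + 413.81 = 960.46, so reliability = 0.8640.
Error variance = 1111.62 − 960.46 = 151.161; SEM = √151.161 = 12.295.

12.295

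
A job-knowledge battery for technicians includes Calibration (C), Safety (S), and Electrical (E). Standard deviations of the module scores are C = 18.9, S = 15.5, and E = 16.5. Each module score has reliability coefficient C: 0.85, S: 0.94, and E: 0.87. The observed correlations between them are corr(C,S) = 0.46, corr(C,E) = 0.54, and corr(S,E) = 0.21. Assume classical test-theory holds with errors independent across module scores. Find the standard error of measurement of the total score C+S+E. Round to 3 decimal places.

10.168

Var(total) = 869.71 + 713.727 = 1583.44.
True-score variance = 766.321 + 713.727 = 1480.05, so reliability = 0.9347.
Error variance = 1583.44 − 1480.05 = 103.389; SEM = √103.389 = 10.168.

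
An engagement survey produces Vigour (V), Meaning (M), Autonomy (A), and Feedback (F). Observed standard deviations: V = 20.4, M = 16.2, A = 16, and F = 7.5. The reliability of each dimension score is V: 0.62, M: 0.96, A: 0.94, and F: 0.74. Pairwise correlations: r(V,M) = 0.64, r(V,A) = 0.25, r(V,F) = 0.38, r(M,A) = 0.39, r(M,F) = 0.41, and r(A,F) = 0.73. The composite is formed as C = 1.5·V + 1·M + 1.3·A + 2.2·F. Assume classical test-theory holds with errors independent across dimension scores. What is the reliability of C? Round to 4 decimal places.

Var(C) = 1.5²·20.4² + 16.2² + 1.3²·16² + 2.2²·7.5² + 2·[1.5·20.4·16.2·0.64 + 1.95·20.4·16·0.25 + 3.3·20.4·7.5·0.38 + 1.3·16.2·16·0.39 + 2.2·16.2·7.5·0.41 + 2.86·16·7.5·0.73] = 1903.69 + 2319.57 = 4223.26.
Under uncorrelated errors the observed covariances equal the true-score covariances, so only the own-variance terms attenuate.
True-score variance = [1.5²·20.4²·0.62 + 16.2²·0.96 + 1.3²·16²·0.94 + 2.2²·7.5²·0.74] + 2319.57 = 1440.63 + 2319.57 = 3760.2.
Reliability = 3760.2 / 4223.26 = 0.8904.

0.8904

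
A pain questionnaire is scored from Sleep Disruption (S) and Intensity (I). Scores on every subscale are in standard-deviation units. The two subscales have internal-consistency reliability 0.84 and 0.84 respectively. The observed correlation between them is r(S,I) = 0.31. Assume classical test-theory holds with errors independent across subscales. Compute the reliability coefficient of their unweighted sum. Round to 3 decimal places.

Var(S+I) = 2 + 2·[0.31] = 2 + 0.62 = 2.62.
Because errors are independent across components, Cov(Tᵢ,Tⱼ) = Cov(Xᵢ,Xⱼ); the off-diagonal part of the true-score variance is the same as above.
True-score variance = [0.84 + 0.84] + 0.62 = 1.68 + 0.62 = 2.3.
Reliability = 2.3 / 2.62 = 0.878.

0.878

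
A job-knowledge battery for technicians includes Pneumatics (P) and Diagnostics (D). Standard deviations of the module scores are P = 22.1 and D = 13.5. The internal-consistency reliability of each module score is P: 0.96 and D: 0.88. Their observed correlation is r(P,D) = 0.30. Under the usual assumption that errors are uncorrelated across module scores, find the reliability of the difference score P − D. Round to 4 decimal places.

Var(P−D) = 22.1² + 13.5² − 2·22.1·13.5·0.30 = 670.66 − 179.01 = 491.65.
Under uncorrelated errors the observed covariances equal the true-score covariances, so only the own-variance terms attenuate.
True-score variance = [22.1²·0.96 + 13.5²·0.88] − 179.01 = 629.254 − 179.01 = 450.244.
Reliability = 450.244 / 491.65 = 0.9158.

0.9158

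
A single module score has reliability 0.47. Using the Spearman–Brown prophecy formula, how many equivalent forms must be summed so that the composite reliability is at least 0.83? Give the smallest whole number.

6

k ≥ ρ*(1−ρ₁)/(ρ₁(1−ρ*)) = 0.83·0.53 / (0.47·0.17) = 5.506.
Smallest integer k = 6.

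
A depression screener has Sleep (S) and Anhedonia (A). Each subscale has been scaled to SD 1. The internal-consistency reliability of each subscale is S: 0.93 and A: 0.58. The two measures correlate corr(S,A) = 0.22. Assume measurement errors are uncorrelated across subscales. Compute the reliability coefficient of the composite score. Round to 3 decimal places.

0.799

Var(S+A) = 2 + 2·[0.22] = 2 + 0.44 = 2.44.
With uncorrelated errors the cross-covariances are all true-score covariance, so they carry over unchanged; only the diagonal terms shrink to ρᵢσᵢ².
True-score variance = [0.93 + 0.58] + 0.44 = 1.51 + 0.44 = 1.95.
Reliability = 1.95 / 2.44 = 0.799.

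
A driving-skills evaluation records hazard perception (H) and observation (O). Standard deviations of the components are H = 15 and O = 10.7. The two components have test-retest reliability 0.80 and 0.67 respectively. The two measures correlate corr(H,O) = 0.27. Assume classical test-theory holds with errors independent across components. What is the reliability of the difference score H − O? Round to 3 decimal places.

0.673

Var(H−O) = 15² + 10.7² − 2·15·10.7·0.27 = 339.49 − 86.67 = 252.82.
Under uncorrelated errors the observed covariances equal the true-score covariances, so only the own-variance terms attenuate.
True-score variance = [15²·0.80 + 10.7²·0.67] − 86.67 = 256.708 − 86.67 = 170.038.
Reliability = 170.038 / 252.82 = 0.673.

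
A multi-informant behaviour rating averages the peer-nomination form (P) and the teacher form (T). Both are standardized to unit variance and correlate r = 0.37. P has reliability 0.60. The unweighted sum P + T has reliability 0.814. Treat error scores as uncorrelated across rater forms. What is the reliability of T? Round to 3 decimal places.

0.890

Var(P+T) = 2 + 2·0.37 = 2.740.
True-score variance = ρ_P + ρ_T + 2·0.37, so 0.814 = (0.60 + ρ_T + 0.74) / 2.740.
ρ_T = 0.814·2.740 − 0.60 − 0.74 = 0.890.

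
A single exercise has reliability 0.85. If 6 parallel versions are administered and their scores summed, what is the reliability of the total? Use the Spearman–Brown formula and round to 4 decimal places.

0.9714

ρ_k = kρ / (1 + (k−1)ρ) = 6·0.85 / (1 + 5·0.85) = 5.100 / 5.250 = 0.9714.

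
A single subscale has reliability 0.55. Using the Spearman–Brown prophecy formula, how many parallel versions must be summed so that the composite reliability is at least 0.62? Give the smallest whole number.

k ≥ ρ*(1−ρ₁)/(ρ₁(1−ρ*)) = 0.62·0.45 / (0.55·0.38) = 1.335.
Smallest integer k = 2.

2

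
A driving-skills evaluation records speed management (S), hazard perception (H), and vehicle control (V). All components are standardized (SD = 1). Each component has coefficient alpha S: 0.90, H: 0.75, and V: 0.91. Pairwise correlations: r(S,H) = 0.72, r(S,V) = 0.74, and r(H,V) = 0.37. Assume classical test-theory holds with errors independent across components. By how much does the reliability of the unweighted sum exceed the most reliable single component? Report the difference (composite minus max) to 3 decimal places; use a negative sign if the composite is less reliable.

0.024

Var(sum) = 3 + 3.66 = 6.66; true-score variance = 2.56 + 3.66 = 6.22; composite reliability = 0.9339.
Max component reliability = 0.9100.
Difference = 0.9339 − 0.9100 = 0.024.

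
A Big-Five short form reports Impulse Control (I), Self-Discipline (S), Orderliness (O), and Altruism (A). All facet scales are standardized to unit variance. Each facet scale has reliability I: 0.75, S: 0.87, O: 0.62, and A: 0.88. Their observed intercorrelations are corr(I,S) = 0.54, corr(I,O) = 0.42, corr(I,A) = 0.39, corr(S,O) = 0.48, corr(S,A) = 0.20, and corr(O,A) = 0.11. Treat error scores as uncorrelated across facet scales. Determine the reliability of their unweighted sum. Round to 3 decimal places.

Var(I+S+O+A) = 4 + 2·[0.54 + 0.42 + 0.39 + 0.48 + 0.20 + 0.11] = 4 + 4.28 = 8.28.
Because errors are independent across components, Cov(Tᵢ,Tⱼ) = Cov(Xᵢ,Xⱼ); the off-diagonal part of the true-score variance is the same as above.
True-score variance = [0.75 + 0.87 + 0.62 + 0.88] + 4.28 = 3.12 + 4.28 = 7.4.
Reliability = 7.4 / 8.28 = 0.894.

0.894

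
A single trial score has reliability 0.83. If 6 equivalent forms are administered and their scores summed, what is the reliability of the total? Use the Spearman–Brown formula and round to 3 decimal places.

0.967

ρ_k = kρ / (1 + (k−1)ρ) = 6·0.83 / (1 + 5·0.83) = 4.980 / 5.150 = 0.967.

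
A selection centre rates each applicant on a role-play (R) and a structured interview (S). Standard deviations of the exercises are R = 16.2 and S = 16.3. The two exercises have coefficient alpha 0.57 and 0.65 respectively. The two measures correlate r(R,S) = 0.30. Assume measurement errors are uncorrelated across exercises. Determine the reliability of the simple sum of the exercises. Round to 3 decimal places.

Var(R+S) = 16.2² + 16.3² + 2·[16.2·16.3·0.30] = 528.13 + 158.436 = 686.566.
Because errors are independent across components, Cov(Tᵢ,Tⱼ) = Cov(Xᵢ,Xⱼ); the off-diagonal part of the true-score variance is the same as above.
True-score variance = [16.2²·0.57 + 16.3²·0.65] + 158.436 = 322.289 + 158.436 = 480.725.
Reliability = 480.725 / 686.566 = 0.700.

0.700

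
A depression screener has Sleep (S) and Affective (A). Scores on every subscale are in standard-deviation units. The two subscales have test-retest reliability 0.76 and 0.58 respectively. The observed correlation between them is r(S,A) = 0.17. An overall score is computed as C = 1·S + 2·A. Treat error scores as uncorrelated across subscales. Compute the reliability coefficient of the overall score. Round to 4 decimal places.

0.6620

Var(C) = 1 + 2² + 2·[2·0.17] = 5 + 0.68 = 5.68.
With uncorrelated errors the cross-covariances are all true-score covariance, so they carry over unchanged; only the diagonal terms shrink to ρᵢσᵢ².
True-score variance = [0.76 + 2²·0.58] + 0.68 = 3.08 + 0.68 = 3.76.
Reliability = 3.76 / 5.68 = 0.6620.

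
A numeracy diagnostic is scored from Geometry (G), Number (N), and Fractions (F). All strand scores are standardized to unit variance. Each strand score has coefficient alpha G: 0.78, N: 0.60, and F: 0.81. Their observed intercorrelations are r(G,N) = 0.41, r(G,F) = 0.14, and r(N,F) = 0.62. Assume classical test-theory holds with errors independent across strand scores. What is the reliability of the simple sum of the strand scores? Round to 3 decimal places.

0.848

Var(G+N+F) = 3 + 2·[0.41 + 0.14 + 0.62] = 3 + 2.34 = 5.34.
Under uncorrelated errors the observed covariances equal the true-score covariances, so only the own-variance terms attenuate.
True-score variance = [0.78 + 0.60 + 0.81] + 2.34 = 2.19 + 2.34 = 4.53.
Reliability = 4.53 / 5.34 = 0.848.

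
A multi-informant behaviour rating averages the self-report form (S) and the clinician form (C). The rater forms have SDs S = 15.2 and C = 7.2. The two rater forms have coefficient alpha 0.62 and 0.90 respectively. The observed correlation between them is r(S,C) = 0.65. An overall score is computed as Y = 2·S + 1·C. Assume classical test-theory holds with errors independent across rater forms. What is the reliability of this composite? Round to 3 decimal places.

Var(Y) = 2²·15.2² + 7.2² + 2·[2·15.2·7.2·0.65] = 976 + 284.544 = 1260.54.
Because errors are independent across components, Cov(Tᵢ,Tⱼ) = Cov(Xᵢ,Xⱼ); the off-diagonal part of the true-score variance is the same as above.
True-score variance = [2²·15.2²·0.62 + 7.2²·0.90] + 284.544 = 619.635 + 284.544 = 904.179.
Reliability = 904.179 / 1260.54 = 0.717.

0.717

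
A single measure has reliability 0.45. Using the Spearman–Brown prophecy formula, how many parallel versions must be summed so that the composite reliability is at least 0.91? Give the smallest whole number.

13

k ≥ ρ*(1−ρ₁)/(ρ₁(1−ρ*)) = 0.91·0.55 / (0.45·0.09) = 12.358.
Smallest integer k = 13.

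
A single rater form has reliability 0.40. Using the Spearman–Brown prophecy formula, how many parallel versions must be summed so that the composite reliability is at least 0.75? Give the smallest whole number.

5

k ≥ ρ*(1−ρ₁)/(ρ₁(1−ρ*)) = 0.75·0.60 / (0.40·0.25) = 4.500.
Smallest integer k = 5.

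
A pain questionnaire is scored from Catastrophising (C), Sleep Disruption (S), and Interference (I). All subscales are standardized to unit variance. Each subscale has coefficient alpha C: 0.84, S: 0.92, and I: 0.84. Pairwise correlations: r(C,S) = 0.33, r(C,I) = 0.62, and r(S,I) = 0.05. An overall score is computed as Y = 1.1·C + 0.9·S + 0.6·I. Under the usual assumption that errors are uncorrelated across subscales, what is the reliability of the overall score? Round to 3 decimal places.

0.919

Var(Y) = 1.1² + 0.9² + 0.6² + 2·[0.99·0.33 + 0.66·0.62 + 0.54·0.05] = 2.38 + 1.5258 = 3.9058.
Under uncorrelated errors the observed covariances equal the true-score covariances, so only the own-variance terms attenuate.
True-score variance = [1.1²·0.84 + 0.9²·0.92 + 0.6²·0.84] + 1.5258 = 2.064 + 1.5258 = 3.5898.
Reliability = 3.5898 / 3.9058 = 0.919.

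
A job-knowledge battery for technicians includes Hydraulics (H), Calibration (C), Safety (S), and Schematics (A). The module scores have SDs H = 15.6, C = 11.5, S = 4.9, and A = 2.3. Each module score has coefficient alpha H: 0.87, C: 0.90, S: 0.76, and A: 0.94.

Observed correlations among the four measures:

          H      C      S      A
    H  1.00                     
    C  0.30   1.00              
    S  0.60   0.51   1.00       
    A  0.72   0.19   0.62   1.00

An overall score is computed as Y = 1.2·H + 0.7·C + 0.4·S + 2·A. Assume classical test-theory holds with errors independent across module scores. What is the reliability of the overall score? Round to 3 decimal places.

Var(Y) = 1.2²·15.6² + 0.7²·11.5² + 0.4²·4.9² + 2²·2.3² + 2·[0.84·15.6·11.5·0.30 + 0.48·15.6·4.9·0.60 + 2.4·15.6·2.3·0.72 + 0.28·11.5·4.9·0.51 + 1.4·11.5·2.3·0.19 + 0.8·4.9·2.3·0.62] = 440.242 + 299.793 = 740.036.
Because errors are independent across components, Cov(Tᵢ,Tⱼ) = Cov(Xᵢ,Xⱼ); the off-diagonal part of the true-score variance is the same as above.
True-score variance = [1.2²·15.6²·0.87 + 0.7²·11.5²·0.90 + 0.4²·4.9²·0.76 + 2²·2.3²·0.94] + 299.793 = 386.014 + 299.793 = 685.807.
Reliability = 685.807 / 740.036 = 0.927.

0.927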